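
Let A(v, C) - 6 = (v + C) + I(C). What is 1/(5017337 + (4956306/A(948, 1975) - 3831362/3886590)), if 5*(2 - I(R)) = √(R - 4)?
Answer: 226147689701088592659462465/1135041366161944291394856101453018 - 15597476218354791375*√219/1135041366161944291394856101453018 ≈ 1.9924e-7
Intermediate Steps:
I(R) = 2 - √(-4 + R)/5 (I(R) = 2 - √(R - 4)/5 = 2 - √(-4 + R)/5)
A(v, C) = 8 + C + v - √(-4 + C)/5 (A(v, C) = 6 + ((v + C) + (2 - √(-4 + C)/5)) = 6 + ((C + v) + (2 - √(-4 + C)/5)) = 6 + (2 + C + v - √(-4 + C)/5) = 8 + C + v - √(-4 + C)/5)
1/(5017337 + (4956306/A(948, 1975) - 3831362/3886590)) = 1/(5017337 + (4956306/(8 + 1975 + 948 - √(-4 + 1975)/5) - 3831362/3886590)) = 1/(5017337 + (4956306/(8 + 1975 + 948 - 3*√219/5) - 3831362*1/3886590)) = 1/(5017337 + (4956306/(8 + 1975 + 948 - 3*√219/5) - 1915681/1943295)) = 1/(5017337 + (4956306/(2931 - 3*√219/5) - 1915681/1943295)) = 1/(5017337 + (-1915681/1943295 + 4956306/(2931 - 3*√219/5))) = 1/(9750163989734/1943295 + 4956306/(2931 - 3*√219/5))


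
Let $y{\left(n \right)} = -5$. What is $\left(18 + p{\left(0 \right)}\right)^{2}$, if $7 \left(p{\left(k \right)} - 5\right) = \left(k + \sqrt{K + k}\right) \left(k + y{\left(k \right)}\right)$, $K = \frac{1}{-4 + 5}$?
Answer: $\frac{24336}{49} \approx 496.65$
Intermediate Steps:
$K = 1$ ($K = 1^{-1} = 1$)
$p{\left(k \right)} = 5 + \frac{\left(-5 + k\right) \left(k + \sqrt{1 + k}\right)}{7}$ ($p{\left(k \right)} = 5 + \frac{\left(k + \sqrt{1 + k}\right) \left(k - 5\right)}{7} = 5 + \frac{\left(k + \sqrt{1 + k}\right) \left(-5 + k\right)}{7} = 5 + \frac{\left(-5 + k\right) \left(k + \sqrt{1 + k}\right)}{7}$)
$\left(18 + p{\left(0 \right)}\right)^{2} = \left(18 + \left(5 - 0 - \frac{5 \sqrt{1 + 0}}{7} + \frac{0^{2}}{7} + \frac{1}{7} \cdot 0 \sqrt{1 + 0}\right)\right)^{2} = \left(18 + \left(5 + 0 - \frac{5 \sqrt{1}}{7} + \frac{1}{7} \cdot 0 + \frac{1}{7} \cdot 0 \sqrt{1}\right)\right)^{2} = \left(18 + \left(5 + 0 - \frac{5}{7} + 0 + \frac{1}{7} \cdot 0 \cdot 1\right)\right)^{2} = \left(18 + \left(5 + 0 - \frac{5}{7} + 0 + 0\right)\right)^{2} = \left(18 + \frac{30}{7}\right)^{2} = \left(\frac{156}{7}\right)^{2} = \frac{24336}{49}$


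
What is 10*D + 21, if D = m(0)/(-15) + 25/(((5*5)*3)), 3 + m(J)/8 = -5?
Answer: 67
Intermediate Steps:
m(J) = -64 (m(J) = -24 + 8*(-5) = -24 - 40 = -64)
D = 23/5 (D = -64/(-15) + 25/(((5*5)*3)) = -64*(-1/15) + 25/((25*3)) = 64/15 + 25/75 = 64/15 + 25*(1/75) = 64/15 + 1/3 = 23/5 ≈ 4.6000)
10*D + 21 = 10*(23/5) + 21 = 46 + 21 = 67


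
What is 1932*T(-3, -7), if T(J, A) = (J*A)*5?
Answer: 202860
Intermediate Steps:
T(J, A) = 5*A*J (T(J, A) = (A*J)*5 = 5*A*J)
1932*T(-3, -7) = 1932*(5*(-7)*(-3)) = 1932*105 = 202860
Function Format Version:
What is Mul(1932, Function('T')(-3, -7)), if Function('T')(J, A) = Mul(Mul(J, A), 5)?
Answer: 202860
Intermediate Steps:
Function('T')(J, A) = Mul(5, A, J) (Function('T')(J, A) = Mul(Mul(A, J), 5) = Mul(5, A, J))
Mul(1932, Function('T')(-3, -7)) = Mul(1932, Mul(5, -7, -3)) = Mul(1932, 105) = 202860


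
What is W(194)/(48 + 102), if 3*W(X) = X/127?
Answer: 97/28575 ≈ 0.0033946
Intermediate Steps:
W(X) = X/381 (W(X) = (X/127)/3 = X/381)
W(194)/(48 + 102) = ((1/381)*194)/(48 + 102) = (194/381)/150 = (1/150)*(194/381) = 97/28575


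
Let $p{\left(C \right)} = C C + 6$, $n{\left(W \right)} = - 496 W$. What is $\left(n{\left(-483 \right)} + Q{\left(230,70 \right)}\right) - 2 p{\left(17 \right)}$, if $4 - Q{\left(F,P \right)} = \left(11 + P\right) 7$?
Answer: $238415$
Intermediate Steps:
$p{\left(C \right)} = 6 + C^{2}$ ($p{\left(C \right)} = C^{2} + 6 = 6 + C^{2}$)
$Q{\left(F,P \right)} = -73 - 7 P$ ($Q{\left(F,P \right)} = 4 - \left(11 + P\right) 7 = 4 - \left(77 + 7 P\right) = -73 - 7 P$)
$\left(n{\left(-483 \right)} + Q{\left(230,70 \right)}\right) - 2 p{\left(17 \right)} = \left(\left(-496\right) \left(-483\right) - 563\right) - 2 \left(6 + 17^{2}\right) = \left(239568 - 563\right) - 2 \left(6 + 289\right) = \left(239568 - 563\right) - 590 = 239005 - 590 = 238415$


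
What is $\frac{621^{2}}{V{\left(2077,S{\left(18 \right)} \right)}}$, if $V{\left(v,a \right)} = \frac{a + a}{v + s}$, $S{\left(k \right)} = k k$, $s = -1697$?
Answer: $\frac{452295}{2} \approx 2.2615 \cdot 10^{5}$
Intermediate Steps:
$S{\left(k \right)} = k^{2}$
$V{\left(v,a \right)} = \frac{2 a}{-1697 + v}$ ($V{\left(v,a \right)} = \frac{a + a}{v - 1697} = \frac{2 a}{-1697 + v}$)
$\frac{621^{2}}{V{\left(2077,S{\left(18 \right)} \right)}} = \frac{621^{2}}{2 \cdot 18^{2} \frac{1}{-1697 + 2077}} = \frac{385641}{2 \cdot 324 \cdot \frac{1}{380}} = \frac{385641}{\frac{162}{95}} = 385641 \cdot \frac{95}{162} = \frac{452295}{2}$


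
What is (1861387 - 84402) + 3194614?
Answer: 4971599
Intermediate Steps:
(1861387 - 84402) + 3194614 = 1776985 + 3194614 = 4971599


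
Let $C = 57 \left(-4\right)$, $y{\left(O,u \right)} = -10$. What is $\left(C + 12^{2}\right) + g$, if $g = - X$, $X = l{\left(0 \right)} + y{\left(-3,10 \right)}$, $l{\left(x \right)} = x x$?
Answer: $-74$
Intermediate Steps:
$l{\left(x \right)} = x^{2}$
$C = -228$
$X = -10$ ($X = 0^{2} - 10 = 0 - 10 = -10$)
$g = 10$ ($g = \left(-1\right) \left(-10\right) = 10$)
$\left(C + 12^{2}\right) + g = \left(-228 + 12^{2}\right) + 10 = \left(-228 + 144\right) + 10 = -84 + 10 = -74$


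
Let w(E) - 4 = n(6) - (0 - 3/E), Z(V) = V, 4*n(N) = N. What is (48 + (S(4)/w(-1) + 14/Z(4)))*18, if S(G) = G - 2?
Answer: 4707/5 ≈ 941.40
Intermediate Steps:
n(N) = N/4
S(G) = -2 + G
w(E) = 11/2 + 3/E (w(E) = 4 + ((¼)*6 - (0 - 3/E)) = 4 + (3/2 - (-3)/E) = 4 + (3/2 + 3/E) = 11/2 + 3/E)
(48 + (S(4)/w(-1) + 14/Z(4)))*18 = (48 + ((-2 + 4)/(11/2 + 3/(-1)) + 14/4))*18 = (48 + (2/(11/2 + 3*(-1)) + 14*(¼)))*18 = (48 + (2/(11/2 - 3) + 7/2))*18 = (48 + (2/(5/2) + 7/2))*18 = (48 + (2*(⅖) + 7/2))*18 = (48 + (⅘ + 7/2))*18 = (48 + 43/10)*18 = (523/10)*18 = 4707/5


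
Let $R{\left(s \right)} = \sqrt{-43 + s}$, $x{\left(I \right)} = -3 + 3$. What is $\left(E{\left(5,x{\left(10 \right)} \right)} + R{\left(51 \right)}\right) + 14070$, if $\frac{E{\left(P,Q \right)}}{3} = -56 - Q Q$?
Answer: $13902 + 2 \sqrt{2} \approx 13905.0$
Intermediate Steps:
$x{\left(I \right)} = 0$
$E{\left(P,Q \right)} = -168 - 3 Q^{2}$ ($E{\left(P,Q \right)} = 3 \left(-56 - Q Q\right) = 3 \left(-56 - Q^{2}\right) = -168 - 3 Q^{2}$)
$\left(E{\left(5,x{\left(10 \right)} \right)} + R{\left(51 \right)}\right) + 14070 = \left(\left(-168 - 3 \cdot 0^{2}\right) + \sqrt{-43 + 51}\right) + 14070 = \left(\left(-168 - 0\right) + \sqrt{8}\right) + 14070 = \left(\left(-168 + 0\right) + 2 \sqrt{2}\right) + 14070 = \left(-168 + 2 \sqrt{2}\right) + 14070 = 13902 + 2 \sqrt{2}$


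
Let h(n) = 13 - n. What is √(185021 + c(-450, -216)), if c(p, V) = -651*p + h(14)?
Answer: √477970 ≈ 691.35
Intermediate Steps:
c(p, V) = -1 - 651*p (c(p, V) = -651*p + (13 - 1*14) = -651*p + (13 - 14) = -651*p - 1 = -1 - 651*p)
√(185021 + c(-450, -216)) = √(185021 + (-1 - 651*(-450))) = √(185021 + (-1 + 292950)) = √(185021 + 292949) = √477970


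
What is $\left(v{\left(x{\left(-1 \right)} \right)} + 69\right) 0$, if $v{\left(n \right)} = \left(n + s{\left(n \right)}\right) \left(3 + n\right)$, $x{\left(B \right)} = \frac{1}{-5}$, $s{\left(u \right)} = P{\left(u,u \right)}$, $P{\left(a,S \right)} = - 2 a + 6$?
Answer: $0$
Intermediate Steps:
$P{\left(a,S \right)} = 6 - 2 a$
$s{\left(u \right)} = 6 - 2 u$
$x{\left(B \right)} = - \frac{1}{5}$
$v{\left(n \right)} = \left(3 + n\right) \left(6 - n\right)$ ($v{\left(n \right)} = \left(n - \left(-6 + 2 n\right)\right) \left(3 + n\right) = \left(6 - n\right) \left(3 + n\right) = \left(3 + n\right) \left(6 - n\right)$)
$\left(v{\left(x{\left(-1 \right)} \right)} + 69\right) 0 = \left(\left(18 - \left(- \frac{1}{5}\right)^{2} + 3 \left(- \frac{1}{5}\right)\right) + 69\right) 0 = \left(\left(18 - \frac{1}{25} - \frac{3}{5}\right) + 69\right) 0 = \left(\frac{434}{25} + 69\right) 0 = \frac{2159}{25} \cdot 0 = 0$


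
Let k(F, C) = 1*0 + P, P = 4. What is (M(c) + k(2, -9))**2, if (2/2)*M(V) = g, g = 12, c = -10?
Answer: 256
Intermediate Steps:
k(F, C) = 4 (k(F, C) = 1*0 + 4 = 0 + 4 = 4)
M(V) = 12
(M(c) + k(2, -9))**2 = (12 + 4)**2 = 16**2 = 256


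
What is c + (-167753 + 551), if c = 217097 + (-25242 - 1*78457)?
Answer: -53804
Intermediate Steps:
c = 113398 (c = 217097 + (-25242 - 78457) = 217097 - 103699 = 113398)
c + (-167753 + 551) = 113398 + (-167753 + 551) = 113398 - 167202 = -53804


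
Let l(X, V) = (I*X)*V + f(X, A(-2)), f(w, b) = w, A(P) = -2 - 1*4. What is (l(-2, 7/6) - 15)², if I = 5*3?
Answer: 2704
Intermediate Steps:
A(P) = -6 (A(P) = -2 - 4 = -6)
I = 15
l(X, V) = X + 15*V*X (l(X, V) = (15*X)*V + X = 15*V*X + X = X + 15*V*X)
(l(-2, 7/6) - 15)² = (-2*(1 + 15*(7/6)) - 15)² = (-2*(1 + 35/2) - 15)² = (-2*37/2 - 15)² = (-37 - 15)² = (-52)² = 2704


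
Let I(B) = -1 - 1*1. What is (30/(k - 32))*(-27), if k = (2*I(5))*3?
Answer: 405/22 ≈ 18.409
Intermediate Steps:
I(B) = -2 (I(B) = -1 - 1 = -2)
k = -12 (k = (2*(-2))*3 = -4*3 = -12)
(30/(k - 32))*(-27) = (30/(-12 - 32))*(-27) = (30/(-44))*(-27) = (30*(-1/44))*(-27) = -15/22*(-27) = 405/22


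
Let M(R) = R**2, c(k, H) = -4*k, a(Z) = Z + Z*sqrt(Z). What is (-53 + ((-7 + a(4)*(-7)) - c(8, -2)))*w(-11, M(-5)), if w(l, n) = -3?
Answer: 336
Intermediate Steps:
a(Z) = Z + Z**(3/2)
(-53 + ((-7 + a(4)*(-7)) - c(8, -2)))*w(-11, M(-5)) = (-53 + ((-7 + (4 + 4**(3/2))*(-7)) - (-4)*8))*(-3) = (-53 + ((-7 + (4 + 8)*(-7)) - 1*(-32)))*(-3) = (-53 + ((-7 + 12*(-7)) + 32))*(-3) = (-53 + ((-7 - 84) + 32))*(-3) = (-53 + (-91 + 32))*(-3) = (-53 - 59)*(-3) = -112*(-3) = 336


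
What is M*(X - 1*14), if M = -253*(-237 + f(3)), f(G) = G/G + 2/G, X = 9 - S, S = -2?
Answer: -178618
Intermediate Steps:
X = 11 (X = 9 - 1*(-2) = 9 + 2 = 11)
f(G) = 1 + 2/G
M = 178618/3 (M = -253*(-237 + (2 + 3)/3) = -253*(-237 + (⅓)*5) = -253*(-237 + 5/3) = -253*(-706/3) = 178618/3 ≈ 59539.)
M*(X - 1*14) = 178618*(11 - 1*14)/3 = 178618*(11 - 14)/3 = (178618/3)*(-3) = -178618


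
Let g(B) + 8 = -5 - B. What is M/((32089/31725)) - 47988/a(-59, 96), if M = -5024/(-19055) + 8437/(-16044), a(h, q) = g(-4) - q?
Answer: 213380848189293/467152303780 ≈ 456.77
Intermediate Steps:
g(B) = -13 - B (g(B) = -8 + (-5 - B) = -13 - B)
a(h, q) = -9 - q (a(h, q) = (-13 - 1*(-4)) - q = (-13 + 4) - q = -9 - q)
M = -80161979/305718420 (M = -5024*(-1/19055) + 8437*(-1/16044) = 5024/19055 - 8437/16044 = -80161979/305718420 ≈ -0.26221)
M/((32089/31725)) - 47988/a(-59, 96) = -80161979/(305718420*(32089/31725)) - 47988/(-9 - 1*96) = -80161979/(305718420*(32089*(1/31725))) - 47988/(-9 - 96) = -80161979/(305718420*32089/31725) - 47988/(-105) = -80161979/305718420*31725/32089 - 47988*(-1/105) = -169542585585/654013225292 + 15996/35 = 213380848189293/467152303780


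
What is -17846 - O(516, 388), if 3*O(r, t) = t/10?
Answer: -267884/15 ≈ -17859.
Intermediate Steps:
O(r, t) = t/30 (O(r, t) = (t/10)/3 = t/30)
-17846 - O(516, 388) = -17846 - 388/30 = -17846 - 1*194/15 = -17846 - 194/15 = -267884/15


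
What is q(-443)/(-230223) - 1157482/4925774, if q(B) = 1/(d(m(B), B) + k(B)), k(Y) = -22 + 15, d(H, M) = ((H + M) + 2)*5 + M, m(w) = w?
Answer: -92696615735789/394479206944410 ≈ -0.23498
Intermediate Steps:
d(H, M) = 10 + 5*H + 6*M (d(H, M) = (2 + H + M)*5 + M = (10 + 5*H + 5*M) + M = 10 + 5*H + 6*M)
k(Y) = -7
q(B) = 1/(3 + 11*B) (q(B) = 1/((10 + 5*B + 6*B) - 7) = 1/((10 + 11*B) - 7) = 1/(3 + 11*B))
q(-443)/(-230223) - 1157482/4925774 = 1/((3 + 11*(-443))*(-230223)) - 1157482/4925774 = -1/230223/(3 - 4873) - 1157482*1/4925774 = -1/230223/(-4870) - 578741/2462887 = -1/4870*(-1/230223) - 578741/2462887 = 1/1121186010 - 578741/2462887 = -92696615735789/394479206944410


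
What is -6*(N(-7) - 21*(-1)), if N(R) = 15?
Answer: -216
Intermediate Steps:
-6*(N(-7) - 21*(-1)) = -6*(15 - 21*(-1)) = -6*(15 + 21) = -6*36 = -216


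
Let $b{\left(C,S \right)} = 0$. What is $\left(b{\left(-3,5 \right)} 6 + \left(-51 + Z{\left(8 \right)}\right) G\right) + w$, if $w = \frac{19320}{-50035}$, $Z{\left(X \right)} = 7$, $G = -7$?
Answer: $\frac{3078292}{10007} \approx 307.61$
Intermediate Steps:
$w = - \frac{3864}{10007}$ ($w = 19320 \left(- \frac{1}{50035}\right) = - \frac{3864}{10007} \approx -0.38613$)
$\left(b{\left(-3,5 \right)} 6 + \left(-51 + Z{\left(8 \right)}\right) G\right) + w = \left(0 \cdot 6 + \left(-51 + 7\right) \left(-7\right)\right) - \frac{3864}{10007} = \left(0 - -308\right) - \frac{3864}{10007} = \left(0 + 308\right) - \frac{3864}{10007} = 308 - \frac{3864}{10007} = \frac{3078292}{10007}$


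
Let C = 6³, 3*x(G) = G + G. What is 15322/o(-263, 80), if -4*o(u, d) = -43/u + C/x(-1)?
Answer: 16118744/85169 ≈ 189.26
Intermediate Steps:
x(G) = 2*G/3 (x(G) = (G + G)/3 = (2*G)/3 = 2*G/3)
C = 216
o(u, d) = 81 + 43/(4*u) (o(u, d) = -(-43/u + 216/(((⅔)*(-1))))/4 = -(-43/u + 216/(-⅔))/4 = -(-43/u + 216*(-3/2))/4 = -(-43/u - 324)/4 = -(-324 - 43/u)/4 = 81 + 43/(4*u))
15322/o(-263, 80) = 15322/(81 + (43/4)/(-263)) = 15322/(81 + (43/4)*(-1/263)) = 15322/(81 - 43/1052) = 15322/(85169/1052) = 15322*(1052/85169) = 16118744/85169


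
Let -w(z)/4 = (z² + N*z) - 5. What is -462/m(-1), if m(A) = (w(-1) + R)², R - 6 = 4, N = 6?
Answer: -231/1250 ≈ -0.18480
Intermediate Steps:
R = 10 (R = 6 + 4 = 10)
w(z) = 20 - 24*z - 4*z² (w(z) = -4*((z² + 6*z) - 5) = -4*(-5 + z² + 6*z) = 20 - 24*z - 4*z²)
m(A) = 2500 (m(A) = ((20 - 24*(-1) - 4*(-1)²) + 10)² = ((20 + 24 - 4*1) + 10)² = ((20 + 24 - 4) + 10)² = (40 + 10)² = 50² = 2500)
-462/m(-1) = -462/2500 = -3*77/1250 = -231/1250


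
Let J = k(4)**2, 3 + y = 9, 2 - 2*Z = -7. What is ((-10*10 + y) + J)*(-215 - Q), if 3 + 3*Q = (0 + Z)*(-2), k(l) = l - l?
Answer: 19834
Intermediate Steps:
Z = 9/2 (Z = 1 - 1/2*(-7) = 1 + 7/2 = 9/2 ≈ 4.5000)
y = 6 (y = -3 + 9 = 6)
k(l) = 0
J = 0 (J = 0**2 = 0)
Q = -4 (Q = -1 + ((0 + 9/2)*(-2))/3 = -1 + ((9/2)*(-2))/3 = -1 + (1/3)*(-9) = -1 - 3 = -4)
((-10*10 + y) + J)*(-215 - Q) = ((-10*10 + 6) + 0)*(-215 - 1*(-4)) = ((-100 + 6) + 0)*(-215 + 4) = (-94 + 0)*(-211) = -94*(-211) = 19834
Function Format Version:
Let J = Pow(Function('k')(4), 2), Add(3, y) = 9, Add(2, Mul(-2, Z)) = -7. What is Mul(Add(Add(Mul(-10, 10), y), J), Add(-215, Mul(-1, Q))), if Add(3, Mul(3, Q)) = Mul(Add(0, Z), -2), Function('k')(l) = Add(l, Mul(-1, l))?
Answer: 19834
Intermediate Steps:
Z = Rational(9, 2) (Z = Add(1, Mul(Rational(-1, 2), -7)) = Add(1, Rational(7, 2)) = Rational(9, 2) ≈ 4.5000)
y = 6 (y = Add(-3, 9) = 6)
Function('k')(l) = 0
J = 0 (J = Pow(0, 2) = 0)
Q = -4 (Q = Add(-1, Mul(Rational(1, 3), Mul(Add(0, Rational(9, 2)), -2))) = Add(-1, Mul(Rational(1, 3), Mul(Rational(9, 2), -2))) = Add(-1, Mul(Rational(1, 3), -9)) = Add(-1, -3) = -4)
Mul(Add(Add(Mul(-10, 10), y), J), Add(-215, Mul(-1, Q))) = Mul(Add(Add(Mul(-10, 10), 6), 0), Add(-215, Mul(-1, -4))) = Mul(Add(Add(-100, 6), 0), Add(-215, 4)) = Mul(Add(-94, 0), -211) = Mul(-94, -211) = 19834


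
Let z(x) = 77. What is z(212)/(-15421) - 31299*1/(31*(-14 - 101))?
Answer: 68912482/7853695 ≈ 8.7745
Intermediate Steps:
z(212)/(-15421) - 31299*1/(31*(-14 - 101)) = 77/(-15421) - 31299*1/(31*(-14 - 101)) = 77*(-1/15421) - 31299/(31*(-115)) = -11/2203 - 31299/(-3565) = -11/2203 - 31299*(-1/3565) = -11/2203 + 31299/3565 = 68912482/7853695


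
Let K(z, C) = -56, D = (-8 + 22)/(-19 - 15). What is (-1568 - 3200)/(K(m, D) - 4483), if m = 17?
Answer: 4768/4539 ≈ 1.0505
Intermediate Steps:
D = -7/17 (D = 14/(-34) = 14*(-1/34) = -7/17 ≈ -0.41176)
(-1568 - 3200)/(K(m, D) - 4483) = (-1568 - 3200)/(-56 - 4483) = -4768/(-4539) = -4768*(-1/4539) = 4768/4539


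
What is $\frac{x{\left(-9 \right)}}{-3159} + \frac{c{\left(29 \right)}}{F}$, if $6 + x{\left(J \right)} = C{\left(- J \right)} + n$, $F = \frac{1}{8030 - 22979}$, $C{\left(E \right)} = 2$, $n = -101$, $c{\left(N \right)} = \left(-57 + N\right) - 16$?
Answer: $\frac{692617103}{1053} \approx 6.5776 \cdot 10^{5}$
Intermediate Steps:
$c{\left(N \right)} = -73 + N$
$F = - \frac{1}{14949}$ ($F = \frac{1}{-14949} = - \frac{1}{14949} \approx -6.6894 \cdot 10^{-5}$)
$x{\left(J \right)} = -105$ ($x{\left(J \right)} = -6 + \left(2 - 101\right) = -6 - 99 = -105$)
$\frac{x{\left(-9 \right)}}{-3159} + \frac{c{\left(29 \right)}}{F} = - \frac{105}{-3159} + \frac{-73 + 29}{- \frac{1}{14949}} = \left(-105\right) \left(- \frac{1}{3159}\right) - -657756 = \frac{35}{1053} + 657756 = \frac{692617103}{1053}$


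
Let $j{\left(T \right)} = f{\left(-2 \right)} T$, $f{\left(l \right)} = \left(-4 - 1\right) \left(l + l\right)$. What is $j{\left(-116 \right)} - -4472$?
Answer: $2152$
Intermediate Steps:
$f{\left(l \right)} = - 10 l$ ($f{\left(l \right)} = - 5 \cdot 2 l = - 10 l$)
$j{\left(T \right)} = 20 T$ ($j{\left(T \right)} = \left(-10\right) \left(-2\right) T = 20 T$)
$j{\left(-116 \right)} - -4472 = 20 \left(-116\right) - -4472 = -2320 + 4472 = 2152$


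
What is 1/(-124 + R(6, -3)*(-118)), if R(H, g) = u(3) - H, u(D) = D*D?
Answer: -1/478 ≈ -0.0020920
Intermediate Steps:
u(D) = D**2
R(H, g) = 9 - H (R(H, g) = 3**2 - H = 9 - H)
1/(-124 + R(6, -3)*(-118)) = 1/(-124 + (9 - 1*6)*(-118)) = 1/(-124 + (9 - 6)*(-118)) = 1/(-124 + 3*(-118)) = 1/(-124 - 354) = 1/(-478) = -1/478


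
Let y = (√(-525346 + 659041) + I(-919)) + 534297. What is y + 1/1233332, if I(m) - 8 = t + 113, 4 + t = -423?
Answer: 658588188013/1233332 + 3*√14855 ≈ 5.3436e+5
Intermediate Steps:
t = -427 (t = -4 - 423 = -427)
I(m) = -306 (I(m) = 8 + (-427 + 113) = 8 - 314 = -306)
y = 533991 + 3*√14855 (y = (√(-525346 + 659041) - 306) + 534297 = (√133695 - 306) + 534297 = (3*√14855 - 306) + 534297 = (-306 + 3*√14855) + 534297 = 533991 + 3*√14855 ≈ 5.3436e+5)
y + 1/1233332 = (533991 + 3*√14855) + 1/1233332 = 658588188013/1233332 + 3*√14855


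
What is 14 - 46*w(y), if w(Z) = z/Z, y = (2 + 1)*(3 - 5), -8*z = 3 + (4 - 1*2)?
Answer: 221/24 ≈ 9.2083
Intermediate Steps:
z = -5/8 (z = -(3 + (4 - 1*2))/8 = -(3 + (4 - 2))/8 = -(3 + 2)/8 = -⅛*5 = -5/8 ≈ -0.62500)
y = -6 (y = 3*(-2) = -6)
w(Z) = -5/(8*Z)
14 - 46*w(y) = 14 - (-115)/(4*(-6)) = 14 - (-115)*(-1)/(4*6) = 14 - 46*5/48 = 14 - 115/24 = 221/24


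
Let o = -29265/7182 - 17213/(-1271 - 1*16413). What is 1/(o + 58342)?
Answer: 21167748/1234903104067 ≈ 1.7141e-5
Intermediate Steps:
o = -65649749/21167748 (o = -29265*1/7182 - 17213/(-1271 - 16413) = -9755/2394 - 17213/(-17684) = -9755/2394 - 17213*(-1/17684) = -9755/2394 + 17213/17684 = -65649749/21167748 ≈ -3.1014)
1/(o + 58342) = 1/(-65649749/21167748 + 58342) = 1/(1234903104067/21167748) = 21167748/1234903104067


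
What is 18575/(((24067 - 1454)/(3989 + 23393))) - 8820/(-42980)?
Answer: 156147964169/6942191 ≈ 22493.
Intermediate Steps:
18575/(((24067 - 1454)/(3989 + 23393))) - 8820/(-42980) = 18575/((22613/27382)) - 8820*(-1/42980) = 18575/((22613*(1/27382))) + 63/307 = 18575/(22613/27382) + 63/307 = 18575*(27382/22613) + 63/307 = 508620650/22613 + 63/307 = 156147964169/6942191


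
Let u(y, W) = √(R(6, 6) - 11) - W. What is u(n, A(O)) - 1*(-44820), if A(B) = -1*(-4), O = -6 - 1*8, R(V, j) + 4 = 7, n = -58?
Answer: 44816 + 2*I*√2 ≈ 44816.0 + 2.8284*I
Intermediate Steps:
R(V, j) = 3 (R(V, j) = -4 + 7 = 3)
O = -14 (O = -6 - 8 = -14)
A(B) = 4
u(y, W) = -W + 2*I*√2 (u(y, W) = √(3 - 11) - W = √(-8) - W = 2*I*√2 - W = -W + 2*I*√2)
u(n, A(O)) - 1*(-44820) = (-1*4 + 2*I*√2) - 1*(-44820) = (-4 + 2*I*√2) + 44820 = 44816 + 2*I*√2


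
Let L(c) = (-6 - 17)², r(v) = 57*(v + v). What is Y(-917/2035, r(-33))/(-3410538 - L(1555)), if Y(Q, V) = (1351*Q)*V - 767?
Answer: -423550619/631047395 ≈ -0.67119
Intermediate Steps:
r(v) = 114*v (r(v) = 57*(2*v) = 114*v)
Y(Q, V) = -767 + 1351*Q*V (Y(Q, V) = 1351*Q*V - 767 = -767 + 1351*Q*V)
L(c) = 529 (L(c) = (-23)² = 529)
Y(-917/2035, r(-33))/(-3410538 - L(1555)) = (-767 + 1351*(-917/2035)*(114*(-33)))/(-3410538 - 1*529) = (-767 + 1351*(-917*1/2035)*(-3762))/(-3410538 - 529) = (-767 + 1351*(-917/2035)*(-3762))/(-3411067) = (-767 + 423692514/185)*(-1/3411067) = (423550619/185)*(-1/3411067) = -423550619/631047395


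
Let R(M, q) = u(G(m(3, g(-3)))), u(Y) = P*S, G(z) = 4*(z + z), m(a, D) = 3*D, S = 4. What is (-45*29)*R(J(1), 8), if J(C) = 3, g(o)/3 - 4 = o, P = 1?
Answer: -5220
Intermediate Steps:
g(o) = 12 + 3*o
G(z) = 8*z (G(z) = 4*(2*z) = 8*z)
u(Y) = 4 (u(Y) = 1*4 = 4)
R(M, q) = 4
(-45*29)*R(J(1), 8) = -45*29*4 = -1305*4 = -5220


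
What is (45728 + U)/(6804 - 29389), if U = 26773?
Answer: -72501/22585 ≈ -3.2101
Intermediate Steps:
(45728 + U)/(6804 - 29389) = (45728 + 26773)/(6804 - 29389) = 72501/(-22585) = 72501*(-1/22585) = -72501/22585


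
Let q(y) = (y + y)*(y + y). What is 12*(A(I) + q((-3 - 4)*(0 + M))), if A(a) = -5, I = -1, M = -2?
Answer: 9348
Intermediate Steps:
q(y) = 4*y² (q(y) = (2*y)*(2*y) = 4*y²)
12*(A(I) + q((-3 - 4)*(0 + M))) = 12*(-5 + 4*((-3 - 4)*(0 - 2))²) = 12*(-5 + 4*(-7*(-2))²) = 12*(-5 + 4*14²) = 12*(-5 + 4*196) = 12*(-5 + 784) = 12*779 = 9348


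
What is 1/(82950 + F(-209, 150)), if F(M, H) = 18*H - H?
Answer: 1/85500 ≈ 1.1696e-5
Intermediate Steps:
F(M, H) = 17*H
1/(82950 + F(-209, 150)) = 1/(82950 + 17*150) = 1/(82950 + 2550) = 1/85500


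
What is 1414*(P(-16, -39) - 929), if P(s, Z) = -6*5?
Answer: -1356026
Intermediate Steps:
P(s, Z) = -30
1414*(P(-16, -39) - 929) = 1414*(-30 - 929) = 1414*(-959) = -1356026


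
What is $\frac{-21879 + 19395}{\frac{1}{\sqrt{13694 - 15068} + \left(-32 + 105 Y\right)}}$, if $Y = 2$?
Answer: $-442152 - 2484 i \sqrt{1374} \approx -4.4215 \cdot 10^{5} - 92076.0 i$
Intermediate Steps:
$\frac{-21879 + 19395}{\frac{1}{\sqrt{13694 - 15068} + \left(-32 + 105 Y\right)}} = \frac{-21879 + 19395}{\frac{1}{\sqrt{13694 - 15068} + \left(-32 + 105 \cdot 2\right)}} = - \frac{2484}{\frac{1}{\sqrt{-1374} + \left(-32 + 210\right)}} = - \frac{2484}{\frac{1}{i \sqrt{1374} + 178}} = - \frac{2484}{\frac{1}{178 + i \sqrt{1374}}} = - 2484 \left(178 + i \sqrt{1374}\right) = -442152 - 2484 i \sqrt{1374}$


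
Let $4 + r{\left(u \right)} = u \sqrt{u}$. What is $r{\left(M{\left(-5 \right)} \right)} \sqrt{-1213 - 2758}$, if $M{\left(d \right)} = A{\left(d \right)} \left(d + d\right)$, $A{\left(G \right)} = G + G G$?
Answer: $38000 \sqrt{22} - 76 i \sqrt{11} \approx 1.7824 \cdot 10^{5} - 252.06 i$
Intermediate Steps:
$A{\left(G \right)} = G + G^{2}$
$M{\left(d \right)} = 2 d^{2} \left(1 + d\right)$ ($M{\left(d \right)} = d \left(1 + d\right) \left(d + d\right) = d \left(1 + d\right) 2 d = 2 d^{2} \left(1 + d\right)$)
$r{\left(u \right)} = -4 + u^{\frac{3}{2}}$ ($r{\left(u \right)} = -4 + u \sqrt{u} = -4 + u^{\frac{3}{2}}$)
$r{\left(M{\left(-5 \right)} \right)} \sqrt{-1213 - 2758} = \left(-4 + \left(2 \left(-5\right)^{2} \left(1 - 5\right)\right)^{\frac{3}{2}}\right) \sqrt{-1213 - 2758} = \left(-4 + \left(2 \cdot 25 \left(-4\right)\right)^{\frac{3}{2}}\right) \sqrt{-3971} = \left(-4 + \left(-200\right)^{\frac{3}{2}}\right) 19 i \sqrt{11} = \left(-4 - 2000 i \sqrt{2}\right) 19 i \sqrt{11} = 19 i \sqrt{11} \left(-4 - 2000 i \sqrt{2}\right)$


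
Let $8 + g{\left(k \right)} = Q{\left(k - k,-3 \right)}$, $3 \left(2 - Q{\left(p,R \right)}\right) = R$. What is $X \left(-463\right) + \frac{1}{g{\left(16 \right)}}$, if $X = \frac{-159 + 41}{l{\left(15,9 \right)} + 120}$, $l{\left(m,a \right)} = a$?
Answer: $\frac{273041}{645} \approx 423.32$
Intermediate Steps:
$Q{\left(p,R \right)} = 2 - \frac{R}{3}$
$g{\left(k \right)} = -5$ ($g{\left(k \right)} = -8 + \left(2 - -1\right) = -8 + \left(2 + 1\right) = -8 + 3 = -5$)
$X = - \frac{118}{129}$ ($X = \frac{-159 + 41}{9 + 120} = - \frac{118}{129} \approx -0.91473$)
$X \left(-463\right) + \frac{1}{g{\left(16 \right)}} = \left(- \frac{118}{129}\right) \left(-463\right) + \frac{1}{-5} = \frac{54634}{129} - \frac{1}{5} = \frac{273041}{645}$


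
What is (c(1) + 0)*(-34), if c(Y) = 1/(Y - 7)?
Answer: 17/3 ≈ 5.6667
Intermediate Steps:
c(Y) = 1/(-7 + Y)
(c(1) + 0)*(-34) = (1/(-7 + 1) + 0)*(-34) = (1/(-6) + 0)*(-34) = (-⅙ + 0)*(-34) = -⅙*(-34) = 17/3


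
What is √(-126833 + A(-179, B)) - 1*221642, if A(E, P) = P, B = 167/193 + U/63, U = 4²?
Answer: -221642 + I*√2083443080138/4053 ≈ -2.2164e+5 + 356.13*I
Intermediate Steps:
U = 16
B = 13609/12159 (B = 167/193 + 16/63 = 13609/12159 ≈ 1.1193)
√(-126833 + A(-179, B)) - 1*221642 = √(-126833 + 13609/12159) - 1*221642 = √(-1542148838/12159) - 221642 = I*√2083443080138/4053 - 221642 = -221642 + I*√2083443080138/4053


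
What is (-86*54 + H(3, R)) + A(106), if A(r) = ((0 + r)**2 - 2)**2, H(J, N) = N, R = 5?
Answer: 126198117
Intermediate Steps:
A(r) = (-2 + r**2)**2 (A(r) = (r**2 - 2)**2 = (-2 + r**2)**2)
(-86*54 + H(3, R)) + A(106) = (-86*54 + 5) + (-2 + 106**2)**2 = (-4644 + 5) + (-2 + 11236)**2 = -4639 + 11234**2 = -4639 + 126202756 = 126198117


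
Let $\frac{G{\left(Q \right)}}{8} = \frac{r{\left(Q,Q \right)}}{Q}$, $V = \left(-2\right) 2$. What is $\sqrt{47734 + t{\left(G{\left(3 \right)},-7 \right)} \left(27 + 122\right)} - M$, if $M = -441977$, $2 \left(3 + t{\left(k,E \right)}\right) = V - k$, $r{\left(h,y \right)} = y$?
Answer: $441977 + \sqrt{46393} \approx 4.4219 \cdot 10^{5}$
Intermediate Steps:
$V = -4$
$G{\left(Q \right)} = 8$ ($G{\left(Q \right)} = 8 \frac{Q}{Q} = 8 \cdot 1 = 8$)
$t{\left(k,E \right)} = -5 - \frac{k}{2}$ ($t{\left(k,E \right)} = -3 + \frac{-4 - k}{2} = -3 - \left(2 + \frac{k}{2}\right) = -5 - \frac{k}{2}$)
$\sqrt{47734 + t{\left(G{\left(3 \right)},-7 \right)} \left(27 + 122\right)} - M = \sqrt{47734 + \left(-5 - 4\right) \left(27 + 122\right)} - -441977 = \sqrt{47734 + \left(-5 - 4\right) 149} + 441977 = \sqrt{47734 - 1341} + 441977 = \sqrt{46393} + 441977 = 441977 + \sqrt{46393}$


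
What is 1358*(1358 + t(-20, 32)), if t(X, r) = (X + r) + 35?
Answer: 1907990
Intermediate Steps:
t(X, r) = 35 + X + r
1358*(1358 + t(-20, 32)) = 1358*(1358 + (35 - 20 + 32)) = 1358*(1358 + 47) = 1358*1405 = 1907990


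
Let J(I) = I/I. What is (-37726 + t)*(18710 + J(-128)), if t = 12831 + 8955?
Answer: -298253340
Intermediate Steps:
J(I) = 1
t = 21786
(-37726 + t)*(18710 + J(-128)) = (-37726 + 21786)*(18710 + 1) = -15940*18711 = -298253340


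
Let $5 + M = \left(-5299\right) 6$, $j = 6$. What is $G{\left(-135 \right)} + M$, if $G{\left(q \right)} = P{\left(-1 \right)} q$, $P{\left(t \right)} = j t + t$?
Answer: $-30854$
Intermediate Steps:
$M = -31799$ ($M = -5 - 31794 = -31799$)
$P{\left(t \right)} = 7 t$ ($P{\left(t \right)} = 6 t + t = 7 t$)
$G{\left(q \right)} = - 7 q$ ($G{\left(q \right)} = 7 \left(-1\right) q = - 7 q$)
$G{\left(-135 \right)} + M = \left(-7\right) \left(-135\right) - 31799 = 945 - 31799 = -30854$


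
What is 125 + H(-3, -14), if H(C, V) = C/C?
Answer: 126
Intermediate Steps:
H(C, V) = 1
125 + H(-3, -14) = 125 + 1 = 126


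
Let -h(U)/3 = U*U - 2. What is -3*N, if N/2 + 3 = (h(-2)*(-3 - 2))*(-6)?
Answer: 1098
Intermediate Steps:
h(U) = 6 - 3*U² (h(U) = -3*(U*U - 2) = -3*(U² - 2) = -3*(-2 + U²) = 6 - 3*U²)
N = -366 (N = -6 + 2*(((6 - 3*(-2)²)*(-3 - 2))*(-6)) = -6 + 2*(((6 - 3*4)*(-5))*(-6)) = -6 + 2*(((6 - 12)*(-5))*(-6)) = -6 + 2*(-6*(-5)*(-6)) = -6 + 2*(30*(-6)) = -6 + 2*(-180) = -6 - 360 = -366)
-3*N = -3*(-366) = 1098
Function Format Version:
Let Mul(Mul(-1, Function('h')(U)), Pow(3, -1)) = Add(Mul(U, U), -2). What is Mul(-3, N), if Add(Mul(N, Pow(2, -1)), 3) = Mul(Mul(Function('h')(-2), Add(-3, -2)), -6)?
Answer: 1098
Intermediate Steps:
Function('h')(U) = Add(6, Mul(-3, Pow(U, 2))) (Function('h')(U) = Mul(-3, Add(Mul(U, U), -2)) = Mul(-3, Add(Pow(U, 2), -2)) = Mul(-3, Add(-2, Pow(U, 2))) = Add(6, Mul(-3, Pow(U, 2))))
N = -366 (N = Add(-6, Mul(2, Mul(Mul(Add(6, Mul(-3, Pow(-2, 2))), Add(-3, -2)), -6))) = Add(-6, Mul(2, Mul(Mul(Add(6, Mul(-3, 4)), -5), -6))) = Add(-6, Mul(2, Mul(Mul(Add(6, -12), -5), -6))) = Add(-6, Mul(2, Mul(Mul(-6, -5), -6))) = Add(-6, Mul(2, Mul(30, -6))) = Add(-6, Mul(2, -180)) = Add(-6, -360) = -366)
Mul(-3, N) = Mul(-3, -366) = 1098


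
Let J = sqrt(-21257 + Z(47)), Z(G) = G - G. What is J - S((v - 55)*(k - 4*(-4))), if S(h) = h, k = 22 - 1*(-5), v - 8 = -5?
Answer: 2236 + I*sqrt(21257) ≈ 2236.0 + 145.8*I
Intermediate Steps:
v = 3 (v = 8 - 5 = 3)
k = 27 (k = 22 + 5 = 27)
Z(G) = 0
J = I*sqrt(21257) (J = sqrt(-21257 + 0) = sqrt(-21257) = I*sqrt(21257) ≈ 145.8*I)
J - S((v - 55)*(k - 4*(-4))) = I*sqrt(21257) - (3 - 55)*(27 - 4*(-4)) = I*sqrt(21257) - (-52)*(27 + 16) = I*sqrt(21257) - (-52)*43 = I*sqrt(21257) - 1*(-2236) = I*sqrt(21257) + 2236 = 2236 + I*sqrt(21257)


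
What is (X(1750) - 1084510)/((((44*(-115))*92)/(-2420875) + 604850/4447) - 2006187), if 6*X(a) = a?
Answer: 7003376781377375/12957841724015511 ≈ 0.54047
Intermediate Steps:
X(a) = a/6
(X(1750) - 1084510)/((((44*(-115))*92)/(-2420875) + 604850/4447) - 2006187) = ((⅙)*1750 - 1084510)/((((44*(-115))*92)/(-2420875) + 604850/4447) - 2006187) = (875/3 - 1084510)/((-5060*92*(-1/2420875) + 604850*(1/4447)) - 2006187) = -3252655/(3*((-465520*(-1/2420875) + 604850/4447) - 2006187)) = -3252655/(3*((93104/484175 + 604850/4447) - 2006187)) = -3252655/(3*(293267282238/2153126225 - 2006187)) = -3252655/(3*(-4319280574671837/2153126225)) = -3252655/3*(-2153126225/4319280574671837) = 7003376781377375/12957841724015511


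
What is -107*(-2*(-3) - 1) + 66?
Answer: -469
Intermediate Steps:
-107*(-2*(-3) - 1) + 66 = -107*(6 - 1) + 66 = -107*5 + 66 = -535 + 66 = -469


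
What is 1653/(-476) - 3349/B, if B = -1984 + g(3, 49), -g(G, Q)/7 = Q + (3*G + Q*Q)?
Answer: -30138517/9137772 ≈ -3.2982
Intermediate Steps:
g(G, Q) = -21*G - 7*Q - 7*Q² (g(G, Q) = -7*(Q + (3*G + Q*Q)) = -7*(Q + (3*G + Q²)) = -7*(Q + (Q² + 3*G)) = -7*(Q + Q² + 3*G) = -21*G - 7*Q - 7*Q²)
B = -19197 (B = -1984 + (-21*3 - 7*49 - 7*49²) = -1984 + (-63 - 343 - 7*2401) = -1984 + (-63 - 343 - 16807) = -1984 - 17213 = -19197)
1653/(-476) - 3349/B = 1653/(-476) - 3349/(-19197) = 1653*(-1/476) - 3349*(-1/19197) = -1653/476 + 3349/19197 = -30138517/9137772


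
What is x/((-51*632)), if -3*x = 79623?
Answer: 8847/10744 ≈ 0.82344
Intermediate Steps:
x = -26541 (x = -1/3*79623 = -26541)
x/((-51*632)) = -26541/((-51*632)) = -26541/(-32232) = -26541*(-1/32232) = 8847/10744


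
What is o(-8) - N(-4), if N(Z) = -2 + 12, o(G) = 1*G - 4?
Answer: -22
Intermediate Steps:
o(G) = -4 + G (o(G) = G - 4 = -4 + G)
N(Z) = 10
o(-8) - N(-4) = (-4 - 8) - 1*10 = -12 - 10 = -22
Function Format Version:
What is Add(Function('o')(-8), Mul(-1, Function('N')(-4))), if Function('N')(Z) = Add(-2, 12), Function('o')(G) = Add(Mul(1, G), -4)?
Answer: -22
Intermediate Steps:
Function('o')(G) = Add(-4, G) (Function('o')(G) = Add(G, -4) = Add(-4, G))
Function('N')(Z) = 10
Add(Function('o')(-8), Mul(-1, Function('N')(-4))) = Add(Add(-4, -8), Mul(-1, 10)) = Add(-12, -10) = -22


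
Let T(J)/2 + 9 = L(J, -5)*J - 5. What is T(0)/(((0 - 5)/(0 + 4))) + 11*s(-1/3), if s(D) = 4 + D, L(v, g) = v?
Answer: 941/15 ≈ 62.733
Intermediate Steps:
T(J) = -28 + 2*J² (T(J) = -18 + 2*(J*J - 5) = -18 + 2*(J² - 5) = -18 + 2*(-5 + J²) = -18 + (-10 + 2*J²) = -28 + 2*J²)
T(0)/(((0 - 5)/(0 + 4))) + 11*s(-1/3) = (-28 + 2*0²)/(((0 - 5)/(0 + 4))) + 11*(4 - 1/3) = (-28 + 2*0)/((-5/4)) + 11*(4 - 1*⅓) = (-28 + 0)/((-5*¼)) + 11*(4 - ⅓) = -28/(-5/4) + 11*(11/3) = -28*(-⅘) + 121/3 = 112/5 + 121/3 = 941/15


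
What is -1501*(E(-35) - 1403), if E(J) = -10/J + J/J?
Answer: 14727812/7 ≈ 2.1040e+6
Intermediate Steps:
E(J) = 1 - 10/J (E(J) = -10/J + 1 = 1 - 10/J)
-1501*(E(-35) - 1403) = -1501*((-10 - 35)/(-35) - 1403) = -1501*(-1/35*(-45) - 1403) = -1501*(9/7 - 1403) = -1501*(-9812/7) = 14727812/7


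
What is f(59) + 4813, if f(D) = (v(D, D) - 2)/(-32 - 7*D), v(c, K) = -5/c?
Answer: 126365438/26255 ≈ 4813.0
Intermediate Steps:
f(D) = (-2 - 5/D)/(-32 - 7*D) (f(D) = (-5/D - 2)/(-32 - 7*D) = (-2 - 5/D)/(-32 - 7*D))
f(59) + 4813 = (5 + 2*59)/(59*(32 + 7*59)) + 4813 = (5 + 118)/(59*(32 + 413)) + 4813 = (1/59)*123/445 + 4813 = (1/59)*(1/445)*123 + 4813 = 123/26255 + 4813 = 126365438/26255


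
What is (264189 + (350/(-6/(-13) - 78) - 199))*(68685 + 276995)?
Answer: 821290525550/9 ≈ 9.1255e+10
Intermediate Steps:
(264189 + (350/(-6/(-13) - 78) - 199))*(68685 + 276995) = (264189 + (350/(-1/13*(-6) - 78) - 199))*345680 = (264189 + (350/(6/13 - 78) - 199))*345680 = (264189 + (350/(-1008/13) - 199))*345680 = (264189 + (-13/1008*350 - 199))*345680 = (264189 + (-325/72 - 199))*345680 = (264189 - 14653/72)*345680 = (19006955/72)*345680 = 821290525550/9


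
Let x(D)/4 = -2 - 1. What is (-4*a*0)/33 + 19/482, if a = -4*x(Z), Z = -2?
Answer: 19/482 ≈ 0.039419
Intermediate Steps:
x(D) = -12 (x(D) = 4*(-2 - 1) = 4*(-3) = -12)
a = 48 (a = -4*(-12) = 48)
(-4*a*0)/33 + 19/482 = (-4*48*0)/33 + 19/482 = -192*0*(1/33) + 19*(1/482) = 0*(1/33) + 19/482 = 0 + 19/482 = 19/482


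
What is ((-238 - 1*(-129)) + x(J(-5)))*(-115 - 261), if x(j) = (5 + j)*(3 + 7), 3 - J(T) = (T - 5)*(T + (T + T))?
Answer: 574904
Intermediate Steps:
J(T) = 3 - 3*T*(-5 + T) (J(T) = 3 - (T - 5)*(T + (T + T)) = 3 - (-5 + T)*(T + 2*T) = 3 - (-5 + T)*3*T = 3 - 3*T*(-5 + T))
x(j) = 50 + 10*j (x(j) = (5 + j)*10 = 50 + 10*j)
((-238 - 1*(-129)) + x(J(-5)))*(-115 - 261) = ((-238 - 1*(-129)) + (50 + 10*(3 - 3*(-5)**2 + 15*(-5))))*(-115 - 261) = ((-238 + 129) + (50 + 10*(3 - 3*25 - 75)))*(-376) = (-109 + (50 + 10*(3 - 75 - 75)))*(-376) = (-109 + (50 + 10*(-147)))*(-376) = (-109 + (50 - 1470))*(-376) = (-109 - 1420)*(-376) = -1529*(-376) = 574904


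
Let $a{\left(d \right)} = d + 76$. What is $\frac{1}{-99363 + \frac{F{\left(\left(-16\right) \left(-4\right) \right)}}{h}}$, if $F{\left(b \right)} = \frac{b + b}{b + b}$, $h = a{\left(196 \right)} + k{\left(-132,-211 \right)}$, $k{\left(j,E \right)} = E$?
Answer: $- \frac{61}{6061142} \approx -1.0064 \cdot 10^{-5}$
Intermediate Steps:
$a{\left(d \right)} = 76 + d$
$h = 61$ ($h = \left(76 + 196\right) - 211 = 272 - 211 = 61$)
$F{\left(b \right)} = 1$ ($F{\left(b \right)} = \frac{2 b}{2 b} = 2 b \frac{1}{2 b} = 1$)
$\frac{1}{-99363 + \frac{F{\left(\left(-16\right) \left(-4\right) \right)}}{h}} = \frac{1}{-99363 + 1 \cdot \frac{1}{61}} = \frac{1}{-99363 + \frac{1}{61}} = \frac{1}{- \frac{6061142}{61}} = - \frac{61}{6061142}$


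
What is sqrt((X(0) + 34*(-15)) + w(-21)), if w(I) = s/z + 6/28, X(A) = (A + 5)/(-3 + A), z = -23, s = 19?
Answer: I*sqrt(478035726)/966 ≈ 22.634*I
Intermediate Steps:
X(A) = (5 + A)/(-3 + A)
w(I) = -197/322 (w(I) = 19/(-23) + 6/28 = 19*(-1/23) + 6*(1/28) = -19/23 + 3/14 = -197/322)
sqrt((X(0) + 34*(-15)) + w(-21)) = sqrt(((5 + 0)/(-3 + 0) + 34*(-15)) - 197/322) = sqrt((5/(-3) - 510) - 197/322) = sqrt((-1/3*5 - 510) - 197/322) = sqrt((-5/3 - 510) - 197/322) = sqrt(-1535/3 - 197/322) = sqrt(-494861/966) = I*sqrt(478035726)/966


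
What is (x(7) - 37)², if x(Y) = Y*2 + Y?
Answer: 256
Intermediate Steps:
x(Y) = 3*Y (x(Y) = 2*Y + Y = 3*Y)
(x(7) - 37)² = (3*7 - 37)² = (21 - 37)² = (-16)² = 256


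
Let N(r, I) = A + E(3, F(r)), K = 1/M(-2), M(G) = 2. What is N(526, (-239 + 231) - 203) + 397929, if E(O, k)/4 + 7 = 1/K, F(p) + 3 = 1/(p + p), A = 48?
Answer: 397957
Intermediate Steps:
F(p) = -3 + 1/(2*p) (F(p) = -3 + 1/(p + p) = -3 + 1/(2*p))
K = ½ (K = 1/2 = ½ ≈ 0.50000)
E(O, k) = -20 (E(O, k) = -28 + 4/(½) = -28 + 4*2 = -28 + 8 = -20)
N(r, I) = 28 (N(r, I) = 48 - 20 = 28)
N(526, (-239 + 231) - 203) + 397929 = 28 + 397929 = 397957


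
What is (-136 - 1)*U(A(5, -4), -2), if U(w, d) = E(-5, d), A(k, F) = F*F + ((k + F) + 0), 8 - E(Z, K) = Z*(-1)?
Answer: -411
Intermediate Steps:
E(Z, K) = 8 + Z (E(Z, K) = 8 - Z*(-1) = 8 - (-1)*Z = 8 + Z)
A(k, F) = F + k + F**2 (A(k, F) = F**2 + ((F + k) + 0) = F**2 + (F + k) = F + k + F**2)
U(w, d) = 3 (U(w, d) = 8 - 5 = 3)
(-136 - 1)*U(A(5, -4), -2) = (-136 - 1)*3 = -137*3 = -411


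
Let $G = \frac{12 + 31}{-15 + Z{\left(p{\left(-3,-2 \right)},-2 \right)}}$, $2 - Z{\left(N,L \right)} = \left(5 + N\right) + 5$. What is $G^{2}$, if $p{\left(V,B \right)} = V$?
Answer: $\frac{1849}{400} \approx 4.6225$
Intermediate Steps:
$Z{\left(N,L \right)} = -8 - N$ ($Z{\left(N,L \right)} = 2 - \left(\left(5 + N\right) + 5\right) = 2 - \left(10 + N\right) = -8 - N$)
$G = - \frac{43}{20}$ ($G = \frac{12 + 31}{-15 - 5} = \frac{43}{-15 + \left(-8 + 3\right)} = \frac{43}{-15 - 5} = \frac{43}{-20} = 43 \left(- \frac{1}{20}\right) = - \frac{43}{20} \approx -2.15$)
$G^{2} = \left(- \frac{43}{20}\right)^{2} = \frac{1849}{400}$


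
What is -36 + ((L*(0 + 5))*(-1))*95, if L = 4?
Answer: -1936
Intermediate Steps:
-36 + ((L*(0 + 5))*(-1))*95 = -36 + ((4*(0 + 5))*(-1))*95 = -36 + ((4*5)*(-1))*95 = -36 + (20*(-1))*95 = -36 - 20*95 = -36 - 1900 = -1936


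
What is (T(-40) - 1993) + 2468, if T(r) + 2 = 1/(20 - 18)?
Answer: 947/2 ≈ 473.50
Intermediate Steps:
T(r) = -3/2 (T(r) = -2 + 1/(20 - 18) = -2 + 1/2 = -2 + ½ = -3/2)
(T(-40) - 1993) + 2468 = (-3/2 - 1993) + 2468 = -3989/2 + 2468 = 947/2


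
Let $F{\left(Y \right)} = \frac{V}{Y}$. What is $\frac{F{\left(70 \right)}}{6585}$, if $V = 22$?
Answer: $\frac{11}{230475} \approx 4.7727 \cdot 10^{-5}$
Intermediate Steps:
$F{\left(Y \right)} = \frac{22}{Y}$
$\frac{F{\left(70 \right)}}{6585} = \frac{22 \cdot \frac{1}{70}}{6585} = 22 \cdot \frac{1}{70} \cdot \frac{1}{6585} = \frac{11}{35} \cdot \frac{1}{6585} = \frac{11}{230475}$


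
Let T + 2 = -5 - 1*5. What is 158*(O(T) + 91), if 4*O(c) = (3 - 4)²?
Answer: 28835/2 ≈ 14418.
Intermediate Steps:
T = -12 (T = -2 + (-5 - 1*5) = -2 + (-5 - 5) = -2 - 10 = -12)
O(c) = ¼ (O(c) = (3 - 4)²/4 = (¼)*(-1)² = (¼)*1 = ¼)
158*(O(T) + 91) = 158*(¼ + 91) = 158*(365/4) = 28835/2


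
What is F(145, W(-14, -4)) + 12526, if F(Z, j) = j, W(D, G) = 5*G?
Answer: 12506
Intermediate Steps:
F(145, W(-14, -4)) + 12526 = 5*(-4) + 12526 = -20 + 12526 = 12506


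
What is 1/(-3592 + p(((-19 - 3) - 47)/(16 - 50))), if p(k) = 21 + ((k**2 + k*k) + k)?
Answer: -289/1029052 ≈ -0.00028084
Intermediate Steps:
p(k) = 21 + k + 2*k**2 (p(k) = 21 + ((k**2 + k**2) + k) = 21 + (2*k**2 + k) = 21 + (k + 2*k**2) = 21 + k + 2*k**2)
1/(-3592 + p(((-19 - 3) - 47)/(16 - 50))) = 1/(-3592 + (21 + ((-19 - 3) - 47)/(16 - 50) + 2*(((-19 - 3) - 47)/(16 - 50))**2)) = 1/(-3592 + (21 + (-22 - 47)/(-34) + 2*((-22 - 47)/(-34))**2)) = 1/(-3592 + (21 - 69*(-1/34) + 2*(-69*(-1/34))**2)) = 1/(-3592 + (21 + 69/34 + 2*(69/34)**2)) = 1/(-3592 + (21 + 69/34 + 2*(4761/1156))) = 1/(-3592 + (21 + 69/34 + 4761/578)) = 1/(-3592 + 9036/289) = 1/(-1029052/289) = -289/1029052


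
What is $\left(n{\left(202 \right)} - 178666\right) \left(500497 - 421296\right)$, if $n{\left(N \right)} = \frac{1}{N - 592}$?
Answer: $- \frac{5518705166941}{390} \approx -1.4151 \cdot 10^{10}$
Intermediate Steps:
$n{\left(N \right)} = \frac{1}{-592 + N}$
$\left(n{\left(202 \right)} - 178666\right) \left(500497 - 421296\right) = \left(\frac{1}{-592 + 202} - 178666\right) \left(500497 - 421296\right) = \left(\frac{1}{-390} - 178666\right) \left(500497 - 421296\right) = \left(- \frac{1}{390} - 178666\right) \left(500497 - 421296\right) = \left(- \frac{69679741}{390}\right) 79201 = - \frac{5518705166941}{390}$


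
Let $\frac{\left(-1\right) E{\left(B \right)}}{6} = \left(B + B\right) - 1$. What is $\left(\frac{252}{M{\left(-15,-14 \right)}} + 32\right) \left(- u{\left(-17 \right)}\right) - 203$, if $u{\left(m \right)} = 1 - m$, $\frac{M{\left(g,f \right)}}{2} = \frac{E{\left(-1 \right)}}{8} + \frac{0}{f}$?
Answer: $-1787$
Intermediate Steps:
$E{\left(B \right)} = 6 - 12 B$ ($E{\left(B \right)} = - 6 \left(\left(B + B\right) - 1\right) = - 6 \left(2 B - 1\right) = - 6 \left(-1 + 2 B\right) = 6 - 12 B$)
$M{\left(g,f \right)} = \frac{9}{2}$ ($M{\left(g,f \right)} = 2 \left(\frac{6 - -12}{8} + \frac{0}{f}\right) = 2 \left(\left(6 + 12\right) \frac{1}{8} + 0\right) = 2 \left(18 \cdot \frac{1}{8} + 0\right) = 2 \left(\frac{9}{4} + 0\right) = 2 \cdot \frac{9}{4} = \frac{9}{2}$)
$\left(\frac{252}{M{\left(-15,-14 \right)}} + 32\right) \left(- u{\left(-17 \right)}\right) - 203 = \left(\frac{252}{\frac{9}{2}} + 32\right) \left(- (1 - -17)\right) - 203 = \left(252 \cdot \frac{2}{9} + 32\right) \left(- (1 + 17)\right) - 203 = \left(56 + 32\right) \left(\left(-1\right) 18\right) - 203 = 88 \left(-18\right) - 203 = -1584 - 203 = -1787$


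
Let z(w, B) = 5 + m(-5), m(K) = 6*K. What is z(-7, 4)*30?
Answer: -750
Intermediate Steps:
z(w, B) = -25 (z(w, B) = 5 + 6*(-5) = 5 - 30 = -25)
z(-7, 4)*30 = -25*30 = -750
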